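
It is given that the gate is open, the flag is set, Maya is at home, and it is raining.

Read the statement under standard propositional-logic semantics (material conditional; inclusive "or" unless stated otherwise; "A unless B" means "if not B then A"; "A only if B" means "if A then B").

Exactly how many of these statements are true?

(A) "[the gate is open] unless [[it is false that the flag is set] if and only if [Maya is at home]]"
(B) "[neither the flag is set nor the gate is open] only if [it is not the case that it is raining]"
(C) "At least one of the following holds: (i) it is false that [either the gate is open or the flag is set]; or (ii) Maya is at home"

Let R = "the gate is open" (True), M = "the flag is set" (True), W = "Maya is at home" (True), L = "it is raining" (True).

(A): In symbols: R or (not M iff W)

not M = not True = False
not M iff W = False iff True = False
R or (not M iff W) = True or False = True
Thus (A) is true.

(B): This is (M nor R) -> not L.

M nor R = True nor True = False
not L = not True = False
(M nor R) -> not L = False -> False = True
Hence (B) is true.

(C): Formalization: not (R or M) or W

R or M = True or True = True
not (R or M) = not True = False
not (R or M) or W = False or True = True
Thus (C) is true.

Count: 3.

3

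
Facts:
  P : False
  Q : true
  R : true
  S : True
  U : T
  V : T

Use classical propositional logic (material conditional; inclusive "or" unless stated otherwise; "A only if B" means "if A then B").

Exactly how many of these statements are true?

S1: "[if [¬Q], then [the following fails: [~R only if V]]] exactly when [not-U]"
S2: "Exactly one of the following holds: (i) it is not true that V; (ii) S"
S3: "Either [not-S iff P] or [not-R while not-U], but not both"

2

S1: This is (not Q -> not (not R -> V)) iff not U.

not Q = not True = False
not R = not True = False
not R -> V = False -> True = True
not (not R -> V) = not True = False
not Q -> not (not R -> V) = False -> False = True
not U = not True = False
(not Q -> not (not R -> V)) iff not U = True iff False = False
Hence S1 is false.

S2: Formalization: not V xor S

not V = not True = False
not V xor S = False xor True = True
So S2 is true.

S3: Parsed as (not S iff P) xor (not R and not U)

not S = not True = False
not S iff P = False iff False = True
not R = not True = False
not U = not True = False
not R and not U = False and False = False
(not S iff P) xor (not R and not U) = True xor False = True
So S3 is true.

2 of the 3 statements are true (S2, S3).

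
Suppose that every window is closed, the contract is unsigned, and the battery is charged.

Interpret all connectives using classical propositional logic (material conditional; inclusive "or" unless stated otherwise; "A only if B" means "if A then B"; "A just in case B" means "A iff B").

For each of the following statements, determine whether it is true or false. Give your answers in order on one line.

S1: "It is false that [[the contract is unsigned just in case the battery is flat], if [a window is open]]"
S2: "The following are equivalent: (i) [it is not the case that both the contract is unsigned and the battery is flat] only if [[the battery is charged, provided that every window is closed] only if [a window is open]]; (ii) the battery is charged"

S1 F, S2 F

Let K = "a window is open" (F), N = "the contract is signed" (F), S = "the battery is charged" (T).

S1: Parsed as ¬(K → (¬N ↔ ¬S))

¬N = ¬F = T
¬S = ¬T = F
¬N ↔ ¬S = T ↔ F = F
K → (¬N ↔ ¬S) = F → F = T
¬(K → (¬N ↔ ¬S)) = ¬T = F
Thus S1 is false.

S2: In symbols: ((¬N ↑ ¬S) → ((¬K → S) → K)) ↔ S

¬N = ¬F = T
¬S = ¬T = F
¬N ↑ ¬S = T ↑ F = T
¬K = ¬F = T
¬K → S = T → T = T
(¬K → S) → K = T → F = F
(¬N ↑ ¬S) → ((¬K → S) → K) = T → F = F
((¬N ↑ ¬S) → ((¬K → S) → K)) ↔ S = F ↔ T = F
So S2 is false.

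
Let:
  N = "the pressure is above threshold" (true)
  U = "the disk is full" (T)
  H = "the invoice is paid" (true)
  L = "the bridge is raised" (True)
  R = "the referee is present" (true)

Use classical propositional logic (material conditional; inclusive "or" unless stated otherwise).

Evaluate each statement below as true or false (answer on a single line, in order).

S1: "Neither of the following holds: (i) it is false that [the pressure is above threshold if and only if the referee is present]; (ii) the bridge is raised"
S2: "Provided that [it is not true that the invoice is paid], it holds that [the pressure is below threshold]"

S1 false; S2 true

S1: Parsed as ~(N <-> R) nor L

N <-> R = T <-> T = T
~(N <-> R) = ~T = F
~(N <-> R) nor L = F nor T = F
Thus S1 is false.

S2: This is ~H -> ~N.

~H = ~T = F
~N = ~T = F
~H -> ~N = F -> F = T
Hence S2 is true.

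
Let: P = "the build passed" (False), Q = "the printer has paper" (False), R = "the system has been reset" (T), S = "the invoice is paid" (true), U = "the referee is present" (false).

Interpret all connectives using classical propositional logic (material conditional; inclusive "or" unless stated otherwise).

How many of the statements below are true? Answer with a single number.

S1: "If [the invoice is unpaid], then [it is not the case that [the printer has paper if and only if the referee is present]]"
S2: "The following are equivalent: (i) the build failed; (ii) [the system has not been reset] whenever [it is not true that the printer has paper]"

S1: In symbols: ¬S → ¬(Q ↔ U)

¬S = ¬T = F
Q ↔ U = F ↔ F = T
¬(Q ↔ U) = ¬T = F
¬S → ¬(Q ↔ U) = F → F = T
So S1 is true.

S2: Parsed as ¬P ↔ (¬Q → ¬R)

¬P = ¬F = T
¬Q = ¬F = T
¬R = ¬T = F
¬Q → ¬R = T → F = F
¬P ↔ (¬Q → ¬R) = T ↔ F = F
Hence S2 is false.

Count: 1.

1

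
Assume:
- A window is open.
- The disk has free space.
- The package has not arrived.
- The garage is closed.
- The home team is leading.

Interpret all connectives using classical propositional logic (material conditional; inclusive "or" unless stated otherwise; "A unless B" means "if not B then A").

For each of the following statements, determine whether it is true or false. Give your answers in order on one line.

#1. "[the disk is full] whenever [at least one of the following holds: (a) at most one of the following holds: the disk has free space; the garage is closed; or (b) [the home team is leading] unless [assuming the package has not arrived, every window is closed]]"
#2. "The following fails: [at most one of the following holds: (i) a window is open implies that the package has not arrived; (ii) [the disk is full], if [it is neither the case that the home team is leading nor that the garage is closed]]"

Let Q = "the disk is full" (False), S = "the garage is closed" (True), U = "the home team is leading" (True), R = "the package has arrived" (False), P = "a window is open" (True).

#1: In symbols: ((not Q nand S) or (U or (not R -> not P))) -> Q

not Q = not False = True
not Q nand S = True nand True = False
not R = not False = True
not P = not True = False
not R -> not P = True -> False = False
U or (not R -> not P) = True or False = True
(not Q nand S) or (U or (not R -> not P)) = False or True = True
((not Q nand S) or (U or (not R -> not P))) -> Q = True -> False = False
So #1 is false.

#2: This is not ((P -> not R) nand ((U nor S) -> Q)).

not R = not False = True
P -> not R = True -> True = True
U nor S = True nor True = False
(U nor S) -> Q = False -> False = True
(P -> not R) nand ((U nor S) -> Q) = True nand True = False
not ((P -> not R) nand ((U nor S) -> Q)) = not False = True
So #2 is true.

#1 F; #2 T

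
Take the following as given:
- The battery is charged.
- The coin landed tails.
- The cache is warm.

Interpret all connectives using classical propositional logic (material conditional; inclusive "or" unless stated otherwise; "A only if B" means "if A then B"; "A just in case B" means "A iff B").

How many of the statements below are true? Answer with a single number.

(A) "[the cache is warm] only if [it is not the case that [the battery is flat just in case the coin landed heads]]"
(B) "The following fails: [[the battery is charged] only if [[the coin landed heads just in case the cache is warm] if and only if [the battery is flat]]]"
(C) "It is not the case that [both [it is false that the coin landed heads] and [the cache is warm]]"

Let H = "the cache is warm" (T), W = "the battery is charged" (T), N = "the coin landed heads" (F).

(A): Parsed as H → ¬(¬W ↔ N)

¬W = ¬T = F
¬W ↔ N = F ↔ F = T
¬(¬W ↔ N) = ¬T = F
H → ¬(¬W ↔ N) = T → F = F
So (A) is false.

(B): This is ¬(W → ((N ↔ H) ↔ ¬W)).

N ↔ H = F ↔ T = F
¬W = ¬T = F
(N ↔ H) ↔ ¬W = F ↔ F = T
W → ((N ↔ H) ↔ ¬W) = T → T = T
¬(W → ((N ↔ H) ↔ ¬W)) = ¬T = F
Thus (B) is false.

(C): This is ¬(¬N ∧ H).

¬N = ¬F = T
¬N ∧ H = T ∧ T = T
¬(¬N ∧ H) = ¬T = F
Thus (C) is false.

Count: 0.

0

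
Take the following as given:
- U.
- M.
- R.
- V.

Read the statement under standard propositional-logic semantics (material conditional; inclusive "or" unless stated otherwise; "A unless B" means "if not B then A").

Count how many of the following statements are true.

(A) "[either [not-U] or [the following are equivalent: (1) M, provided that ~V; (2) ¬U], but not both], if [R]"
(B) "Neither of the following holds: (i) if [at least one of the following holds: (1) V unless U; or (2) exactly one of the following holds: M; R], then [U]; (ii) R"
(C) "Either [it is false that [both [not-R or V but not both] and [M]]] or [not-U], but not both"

0

(A): Parsed as R → (¬U ⊕ ((¬V → M) ↔ ¬U))

¬U = ¬T = F
¬V = ¬T = F
¬V → M = F → T = T
¬U = ¬T = F
(¬V → M) ↔ ¬U = T ↔ F = F
¬U ⊕ ((¬V → M) ↔ ¬U) = F ⊕ F = F
R → (¬U ⊕ ((¬V → M) ↔ ¬U)) = T → F = F
Hence (A) is false.

(B): Parsed as (((V ∨ U) ∨ (M ⊕ R)) → U) ↓ R

V ∨ U = T ∨ T = T
M ⊕ R = T ⊕ T = F
(V ∨ U) ∨ (M ⊕ R) = T ∨ F = T
((V ∨ U) ∨ (M ⊕ R)) → U = T → T = T
(((V ∨ U) ∨ (M ⊕ R)) → U) ↓ R = T ↓ T = F
So (B) is false.

(C): Formalization: ¬((¬R ⊕ V) ∧ M) ⊕ ¬U

¬R = ¬T = F
¬R ⊕ V = F ⊕ T = T
(¬R ⊕ V) ∧ M = T ∧ T = T
¬((¬R ⊕ V) ∧ M) = ¬T = F
¬U = ¬T = F
¬((¬R ⊕ V) ∧ M) ⊕ ¬U = F ⊕ F = F
Thus (C) is false.

Count: 0.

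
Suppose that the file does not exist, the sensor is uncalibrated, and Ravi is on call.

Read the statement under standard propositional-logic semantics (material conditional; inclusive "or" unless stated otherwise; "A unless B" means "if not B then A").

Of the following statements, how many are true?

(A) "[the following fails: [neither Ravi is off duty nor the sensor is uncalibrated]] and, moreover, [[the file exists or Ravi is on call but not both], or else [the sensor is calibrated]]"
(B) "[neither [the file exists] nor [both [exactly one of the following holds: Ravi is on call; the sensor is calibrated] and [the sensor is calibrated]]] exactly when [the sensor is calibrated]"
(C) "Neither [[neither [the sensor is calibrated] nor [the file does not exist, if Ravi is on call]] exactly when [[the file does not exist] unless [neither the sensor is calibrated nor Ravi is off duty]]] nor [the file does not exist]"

1

Let M = "Ravi is on call" (T), K = "the sensor is calibrated" (F), P = "the file exists" (F).

(A): Formalization: ~(~M nor ~K) & ((P xor M) | K)

~M = ~T = F
~K = ~F = T
~M nor ~K = F nor T = F
~(~M nor ~K) = ~F = T
P xor M = F xor T = T
(P xor M) | K = T | F = T
~(~M nor ~K) & ((P xor M) | K) = T & T = T
So (A) is true.

(B): This is (P nor ((M xor K) & K)) <-> K.

M xor K = T xor F = T
(M xor K) & K = T & F = F
P nor ((M xor K) & K) = F nor F = T
(P nor ((M xor K) & K)) <-> K = T <-> F = F
So (B) is false.

(C): Formalization: ((K nor (M -> ~P)) <-> (~P | (K nor ~M))) nor ~P

~P = ~F = T
M -> ~P = T -> T = T
K nor (M -> ~P) = F nor T = F
~P = ~F = T
~M = ~T = F
K nor ~M = F nor F = T
~P | (K nor ~M) = T | T = T
(K nor (M -> ~P)) <-> (~P | (K nor ~M)) = F <-> T = F
~P = ~F = T
((K nor (M -> ~P)) <-> (~P | (K nor ~M))) nor ~P = F nor T = F
Hence (C) is false.

Count: 1.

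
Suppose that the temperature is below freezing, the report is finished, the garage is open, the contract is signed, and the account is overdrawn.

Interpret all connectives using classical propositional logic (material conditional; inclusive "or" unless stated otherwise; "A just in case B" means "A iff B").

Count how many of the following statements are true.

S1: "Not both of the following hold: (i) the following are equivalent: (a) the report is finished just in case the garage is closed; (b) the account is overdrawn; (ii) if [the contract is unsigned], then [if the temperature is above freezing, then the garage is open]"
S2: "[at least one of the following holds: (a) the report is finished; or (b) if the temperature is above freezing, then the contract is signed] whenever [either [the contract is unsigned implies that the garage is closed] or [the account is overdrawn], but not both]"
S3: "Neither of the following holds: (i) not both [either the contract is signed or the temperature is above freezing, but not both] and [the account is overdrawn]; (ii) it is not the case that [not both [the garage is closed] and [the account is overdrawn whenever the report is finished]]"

3

Let Q = "the report is finished" (T), R = "the garage is closed" (F), U = "the account is overdrawn" (T), S = "the contract is signed" (T), P = "the temperature is below freezing" (T).

S1: In symbols: ((Q ↔ R) ↔ U) ↑ (¬S → (¬P → ¬R))

Q ↔ R = T ↔ F = F
(Q ↔ R) ↔ U = F ↔ T = F
¬S = ¬T = F
¬P = ¬T = F
¬R = ¬F = T
¬P → ¬R = F → T = T
¬S → (¬P → ¬R) = F → T = T
((Q ↔ R) ↔ U) ↑ (¬S → (¬P → ¬R)) = F ↑ T = T
Thus S1 is true.

S2: This is ((¬S → R) ⊕ U) → (Q ∨ (¬P → S)).

¬S = ¬T = F
¬S → R = F → F = T
(¬S → R) ⊕ U = T ⊕ T = F
¬P = ¬T = F
¬P → S = F → T = T
Q ∨ (¬P → S) = T ∨ T = T
((¬S → R) ⊕ U) → (Q ∨ (¬P → S)) = F → T = T
Thus S2 is true.

S3: In symbols: ((S ⊕ ¬P) ↑ U) ↓ ¬(R ↑ (Q → U))

¬P = ¬T = F
S ⊕ ¬P = T ⊕ F = T
(S ⊕ ¬P) ↑ U = T ↑ T = F
Q → U = T → T = T
R ↑ (Q → U) = F ↑ T = T
¬(R ↑ (Q → U)) = ¬T = F
((S ⊕ ¬P) ↑ U) ↓ ¬(R ↑ (Q → U)) = F ↓ F = T
So S3 is true.

Count: 3.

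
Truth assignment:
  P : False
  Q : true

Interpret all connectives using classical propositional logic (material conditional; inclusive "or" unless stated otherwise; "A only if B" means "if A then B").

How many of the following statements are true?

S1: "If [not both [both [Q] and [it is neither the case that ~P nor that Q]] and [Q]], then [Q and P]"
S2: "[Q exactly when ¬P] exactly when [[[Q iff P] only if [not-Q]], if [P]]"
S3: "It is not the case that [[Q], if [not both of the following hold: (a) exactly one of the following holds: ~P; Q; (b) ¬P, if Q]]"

1

S1: Formalization: ((Q and (not P nor Q)) nand Q) -> (Q and P)

not P = not False = True
not P nor Q = True nor True = False
Q and (not P nor Q) = True and False = False
(Q and (not P nor Q)) nand Q = False nand True = True
Q and P = True and False = False
((Q and (not P nor Q)) nand Q) -> (Q and P) = True -> False = False
Thus S1 is false.

S2: This is (Q iff not P) iff (P -> ((Q iff P) -> not Q)).

not P = not False = True
Q iff not P = True iff True = True
Q iff P = True iff False = False
not Q = not True = False
(Q iff P) -> not Q = False -> False = True
P -> ((Q iff P) -> not Q) = False -> True = True
(Q iff not P) iff (P -> ((Q iff P) -> not Q)) = True iff True = True
Thus S2 is true.

S3: In symbols: not (((not P xor Q) nand (Q -> not P)) -> Q)

not P = not False = True
not P xor Q = True xor True = False
not P = not False = True
Q -> not P = True -> True = True
(not P xor Q) nand (Q -> not P) = False nand True = True
((not P xor Q) nand (Q -> not P)) -> Q = True -> True = True
not (((not P xor Q) nand (Q -> not P)) -> Q) = not True = False
Thus S3 is false.

True statements: 1 (S2).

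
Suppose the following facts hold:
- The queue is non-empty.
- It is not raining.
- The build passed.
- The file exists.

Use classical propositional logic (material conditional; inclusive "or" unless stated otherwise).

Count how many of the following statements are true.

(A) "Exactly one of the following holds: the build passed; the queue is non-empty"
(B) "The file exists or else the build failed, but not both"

1

Let N = "the build passed" (True), S = "the queue is empty" (False), K = "the file exists" (True).

(A): Formalization: N xor not S

not S = not False = True
N xor not S = True xor True = False
So (A) is false.

(B): Formalization: K xor not N

not N = not True = False
K xor not N = True xor False = True
Thus (B) is true.

1 of the 2 statements is true.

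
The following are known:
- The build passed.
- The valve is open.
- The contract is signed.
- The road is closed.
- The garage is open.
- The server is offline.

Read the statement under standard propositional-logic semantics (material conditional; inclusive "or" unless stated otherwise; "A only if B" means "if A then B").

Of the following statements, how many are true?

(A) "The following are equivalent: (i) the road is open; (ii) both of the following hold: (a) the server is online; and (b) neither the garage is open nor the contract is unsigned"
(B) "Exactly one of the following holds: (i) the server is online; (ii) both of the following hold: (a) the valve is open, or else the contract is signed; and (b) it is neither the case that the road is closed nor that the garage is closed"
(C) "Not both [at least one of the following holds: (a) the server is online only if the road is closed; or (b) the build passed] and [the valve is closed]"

Let L = "the road is closed" (T), D = "the server is online" (F), Q = "the garage is closed" (F), U = "the contract is signed" (T), S = "the valve is open" (T), H = "the build passed" (T).

(A): This is ¬L ↔ (D ∧ (¬Q ↓ ¬U)).

¬L = ¬T = F
¬Q = ¬F = T
¬U = ¬T = F
¬Q ↓ ¬U = T ↓ F = F
D ∧ (¬Q ↓ ¬U) = F ∧ F = F
¬L ↔ (D ∧ (¬Q ↓ ¬U)) = F ↔ F = T
Thus (A) is true.

(B): This is D ⊕ ((S ∨ U) ∧ (L ↓ Q)).

S ∨ U = T ∨ T = T
L ↓ Q = T ↓ F = F
(S ∨ U) ∧ (L ↓ Q) = T ∧ F = F
D ⊕ ((S ∨ U) ∧ (L ↓ Q)) = F ⊕ F = F
Hence (B) is false.

(C): In symbols: ((D → L) ∨ H) ↑ ¬S

D → L = F → T = T
(D → L) ∨ H = T ∨ T = T
¬S = ¬T = F
((D → L) ∨ H) ↑ ¬S = T ↑ F = T
So (C) is true.

Count: 2.

2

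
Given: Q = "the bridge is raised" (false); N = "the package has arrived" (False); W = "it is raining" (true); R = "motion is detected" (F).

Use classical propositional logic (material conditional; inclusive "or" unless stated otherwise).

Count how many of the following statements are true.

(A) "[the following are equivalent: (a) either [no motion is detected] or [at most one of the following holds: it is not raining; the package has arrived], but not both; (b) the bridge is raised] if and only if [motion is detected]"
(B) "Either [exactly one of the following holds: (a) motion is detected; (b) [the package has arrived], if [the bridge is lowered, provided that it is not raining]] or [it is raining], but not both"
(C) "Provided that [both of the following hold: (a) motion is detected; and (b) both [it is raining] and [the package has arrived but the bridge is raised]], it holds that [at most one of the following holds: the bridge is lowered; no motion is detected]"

2

(A): This is ((~R xor (~W nand N)) <-> Q) <-> R.

~R = ~F = T
~W = ~T = F
~W nand N = F nand F = T
~R xor (~W nand N) = T xor T = F
(~R xor (~W nand N)) <-> Q = F <-> F = T
((~R xor (~W nand N)) <-> Q) <-> R = T <-> F = F
Hence (A) is false.

(B): In symbols: (R xor ((~W -> ~Q) -> N)) xor W

~W = ~T = F
~Q = ~F = T
~W -> ~Q = F -> T = T
(~W -> ~Q) -> N = T -> F = F
R xor ((~W -> ~Q) -> N) = F xor F = F
(R xor ((~W -> ~Q) -> N)) xor W = F xor T = T
Thus (B) is true.

(C): Parsed as (R & (W & (N & Q))) -> (~Q nand ~R)

N & Q = F & F = F
W & (N & Q) = T & F = F
R & (W & (N & Q)) = F & F = F
~Q = ~F = T
~R = ~F = T
~Q nand ~R = T nand T = F
(R & (W & (N & Q))) -> (~Q nand ~R) = F -> F = T
So (C) is true.

True statements: 2.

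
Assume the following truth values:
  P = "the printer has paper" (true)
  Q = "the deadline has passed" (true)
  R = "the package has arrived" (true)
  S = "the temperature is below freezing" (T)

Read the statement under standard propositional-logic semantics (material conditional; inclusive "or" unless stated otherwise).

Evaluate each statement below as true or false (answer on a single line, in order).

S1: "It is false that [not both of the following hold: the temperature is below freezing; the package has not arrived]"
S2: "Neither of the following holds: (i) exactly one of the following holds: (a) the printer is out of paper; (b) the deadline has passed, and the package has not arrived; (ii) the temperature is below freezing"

S1 F; S2 F

S1: Formalization: ¬(S ↑ ¬R)

¬R = ¬T = F
S ↑ ¬R = T ↑ F = T
¬(S ↑ ¬R) = ¬T = F
Hence S1 is false.

S2: Parsed as (¬P ⊕ (Q ∧ ¬R)) ↓ S

¬P = ¬T = F
¬R = ¬T = F
Q ∧ ¬R = T ∧ F = F
¬P ⊕ (Q ∧ ¬R) = F ⊕ F = F
(¬P ⊕ (Q ∧ ¬R)) ↓ S = F ↓ T = F
So S2 is false.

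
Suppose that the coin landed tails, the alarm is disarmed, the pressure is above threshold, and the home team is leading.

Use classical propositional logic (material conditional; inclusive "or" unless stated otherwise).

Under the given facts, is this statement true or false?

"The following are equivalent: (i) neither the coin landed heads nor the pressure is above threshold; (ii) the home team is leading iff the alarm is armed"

True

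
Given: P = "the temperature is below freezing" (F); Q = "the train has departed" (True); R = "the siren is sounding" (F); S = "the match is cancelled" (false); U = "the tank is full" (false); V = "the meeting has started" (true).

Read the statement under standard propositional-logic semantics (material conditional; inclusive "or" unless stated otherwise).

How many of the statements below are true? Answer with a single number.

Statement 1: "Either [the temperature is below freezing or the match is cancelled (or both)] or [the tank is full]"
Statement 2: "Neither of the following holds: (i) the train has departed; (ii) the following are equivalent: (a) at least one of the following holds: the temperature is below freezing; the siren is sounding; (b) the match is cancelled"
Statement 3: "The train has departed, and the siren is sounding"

0

Statement 1: This is (P | S) | U.

P | S = F | F = F
(P | S) | U = F | F = F
Thus Statement 1 is false.

Statement 2: In symbols: Q nor ((P | R) <-> S)

P | R = F | F = F
(P | R) <-> S = F <-> F = T
Q nor ((P | R) <-> S) = T nor T = F
Thus Statement 2 is false.

Statement 3: This is Q & R.

Q & R = T & F = F
So Statement 3 is false.

0 of the 3 statements are true (none).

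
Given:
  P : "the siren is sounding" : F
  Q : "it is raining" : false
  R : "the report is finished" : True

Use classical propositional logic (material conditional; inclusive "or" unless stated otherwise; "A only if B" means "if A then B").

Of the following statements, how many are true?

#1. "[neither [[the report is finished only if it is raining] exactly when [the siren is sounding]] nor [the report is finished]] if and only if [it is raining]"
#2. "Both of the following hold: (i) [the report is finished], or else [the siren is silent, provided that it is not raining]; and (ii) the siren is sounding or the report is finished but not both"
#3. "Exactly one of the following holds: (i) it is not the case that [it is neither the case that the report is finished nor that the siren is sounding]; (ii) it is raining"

3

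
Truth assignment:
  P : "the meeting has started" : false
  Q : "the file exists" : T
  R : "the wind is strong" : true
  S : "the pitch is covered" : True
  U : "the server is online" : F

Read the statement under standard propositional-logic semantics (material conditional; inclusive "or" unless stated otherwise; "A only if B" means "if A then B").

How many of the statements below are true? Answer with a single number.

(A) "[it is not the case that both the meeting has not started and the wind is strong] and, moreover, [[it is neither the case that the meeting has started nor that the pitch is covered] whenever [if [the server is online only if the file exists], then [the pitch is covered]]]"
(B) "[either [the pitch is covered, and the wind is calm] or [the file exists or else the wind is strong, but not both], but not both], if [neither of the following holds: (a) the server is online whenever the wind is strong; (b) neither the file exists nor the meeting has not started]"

(A): This is (~P nand R) & (((U -> Q) -> S) -> (P nor S)).

~P = ~F = T
~P nand R = T nand T = F
U -> Q = F -> T = T
(U -> Q) -> S = T -> T = T
P nor S = F nor T = F
((U -> Q) -> S) -> (P nor S) = T -> F = F
(~P nand R) & (((U -> Q) -> S) -> (P nor S)) = F & F = F
Thus (A) is false.

(B): In symbols: ((R -> U) nor (Q nor ~P)) -> ((S & ~R) xor (Q xor R))

R -> U = T -> F = F
~P = ~F = T
Q nor ~P = T nor T = F
(R -> U) nor (Q nor ~P) = F nor F = T
~R = ~T = F
S & ~R = T & F = F
Q xor R = T xor T = F
(S & ~R) xor (Q xor R) = F xor F = F
((R -> U) nor (Q nor ~P)) -> ((S & ~R) xor (Q xor R)) = T -> F = F
So (B) is false.

0 of the 2 statements are true (none).

0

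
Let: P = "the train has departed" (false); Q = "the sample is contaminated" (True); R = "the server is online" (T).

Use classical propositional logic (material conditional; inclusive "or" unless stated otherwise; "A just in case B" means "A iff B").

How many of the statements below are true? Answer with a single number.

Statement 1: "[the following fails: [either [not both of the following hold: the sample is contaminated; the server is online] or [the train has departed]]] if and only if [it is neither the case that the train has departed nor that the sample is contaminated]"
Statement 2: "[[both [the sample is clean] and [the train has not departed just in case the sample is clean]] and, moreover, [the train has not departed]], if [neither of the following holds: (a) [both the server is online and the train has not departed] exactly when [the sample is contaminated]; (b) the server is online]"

Statement 1: In symbols: not ((Q nand R) or P) iff (P nor Q)

Q nand R = True nand True = False
(Q nand R) or P = False or False = False
not ((Q nand R) or P) = not False = True
P nor Q = False nor True = False
not ((Q nand R) or P) iff (P nor Q) = True iff False = False
So Statement 1 is false.

Statement 2: Parsed as (((R and not P) iff Q) nor R) -> ((not Q and (not P iff not Q)) and not P)

not P = not False = True
R and not P = True and True = True
(R and not P) iff Q = True iff True = True
((R and not P) iff Q) nor R = True nor True = False
not Q = not True = False
not P = not False = True
not Q = not True = False
not P iff not Q = True iff False = False
not Q and (not P iff not Q) = False and False = False
not P = not False = True
(not Q and (not P iff not Q)) and not P = False and True = False
(((R and not P) iff Q) nor R) -> ((not Q and (not P iff not Q)) and not P) = False -> False = True
Thus Statement 2 is true.

Count: 1.

1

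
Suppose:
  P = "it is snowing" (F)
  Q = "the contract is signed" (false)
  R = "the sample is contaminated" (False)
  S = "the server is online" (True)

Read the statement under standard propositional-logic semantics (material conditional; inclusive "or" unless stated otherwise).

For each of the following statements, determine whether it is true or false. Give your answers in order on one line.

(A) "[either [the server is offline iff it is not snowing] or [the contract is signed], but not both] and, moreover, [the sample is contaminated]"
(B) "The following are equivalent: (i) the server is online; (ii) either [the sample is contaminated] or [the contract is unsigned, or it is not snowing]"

(A) False; (B) True

(A): Parsed as ((¬S ↔ ¬P) ⊕ Q) ∧ R

¬S = ¬T = F
¬P = ¬F = T
¬S ↔ ¬P = F ↔ T = F
(¬S ↔ ¬P) ⊕ Q = F ⊕ F = F
((¬S ↔ ¬P) ⊕ Q) ∧ R = F ∧ F = F
Hence (A) is false.

(B): This is S ↔ (R ∨ (¬Q ∨ ¬P)).

¬Q = ¬F = T
¬P = ¬F = T
¬Q ∨ ¬P = T ∨ T = T
R ∨ (¬Q ∨ ¬P) = F ∨ T = T
S ↔ (R ∨ (¬Q ∨ ¬P)) = T ↔ T = T
Hence (B) is true.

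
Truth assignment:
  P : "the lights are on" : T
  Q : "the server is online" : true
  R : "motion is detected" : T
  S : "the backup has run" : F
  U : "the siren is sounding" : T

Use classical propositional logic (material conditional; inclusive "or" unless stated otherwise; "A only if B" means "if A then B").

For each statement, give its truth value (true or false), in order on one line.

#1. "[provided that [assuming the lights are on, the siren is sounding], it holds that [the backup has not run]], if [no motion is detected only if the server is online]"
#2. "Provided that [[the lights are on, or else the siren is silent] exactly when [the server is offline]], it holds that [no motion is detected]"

#1 true; #2 true

#1: Parsed as (~R -> Q) -> ((P -> U) -> ~S)

~R = ~T = F
~R -> Q = F -> T = T
P -> U = T -> T = T
~S = ~F = T
(P -> U) -> ~S = T -> T = T
(~R -> Q) -> ((P -> U) -> ~S) = T -> T = T
Hence #1 is true.

#2: Parsed as ((P | ~U) <-> ~Q) -> ~R

~U = ~T = F
P | ~U = T | F = T
~Q = ~T = F
(P | ~U) <-> ~Q = T <-> F = F
~R = ~T = F
((P | ~U) <-> ~Q) -> ~R = F -> F = T
Thus #2 is true.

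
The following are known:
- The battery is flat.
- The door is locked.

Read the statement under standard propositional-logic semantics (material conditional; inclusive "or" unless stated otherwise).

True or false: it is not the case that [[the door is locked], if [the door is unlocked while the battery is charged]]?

The statement is false.

Let D = "the door is locked" (True), Q = "the battery is charged" (False).
Formalization: not ((not D and Q) -> D)

not D = not True = False
not D and Q = False and False = False
(not D and Q) -> D = False -> True = True
not ((not D and Q) -> D) = not True = False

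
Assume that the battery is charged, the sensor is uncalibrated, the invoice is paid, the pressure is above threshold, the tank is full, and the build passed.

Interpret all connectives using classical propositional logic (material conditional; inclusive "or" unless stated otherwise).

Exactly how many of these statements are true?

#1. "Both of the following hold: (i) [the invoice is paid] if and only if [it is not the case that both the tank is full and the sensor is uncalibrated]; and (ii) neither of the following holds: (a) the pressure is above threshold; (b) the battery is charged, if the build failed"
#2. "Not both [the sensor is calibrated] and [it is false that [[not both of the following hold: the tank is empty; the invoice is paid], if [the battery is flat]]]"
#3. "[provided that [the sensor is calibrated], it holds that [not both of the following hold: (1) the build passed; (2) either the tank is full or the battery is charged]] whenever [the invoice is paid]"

2

Let W = "the invoice is paid" (T), K = "the tank is full" (T), L = "the sensor is calibrated" (F), S = "the pressure is above threshold" (T), Q = "the build passed" (T), M = "the battery is charged" (T).

#1: Formalization: (W ↔ (K ↑ ¬L)) ∧ (S ↓ (¬Q → M))

¬L = ¬F = T
K ↑ ¬L = T ↑ T = F
W ↔ (K ↑ ¬L) = T ↔ F = F
¬Q = ¬T = F
¬Q → M = F → T = T
S ↓ (¬Q → M) = T ↓ T = F
(W ↔ (K ↑ ¬L)) ∧ (S ↓ (¬Q → M)) = F ∧ F = F
Hence #1 is false.

#2: Parsed as L ↑ ¬(¬M → (¬K ↑ W))

¬M = ¬T = F
¬K = ¬T = F
¬K ↑ W = F ↑ T = T
¬M → (¬K ↑ W) = F → T = T
¬(¬M → (¬K ↑ W)) = ¬T = F
L ↑ ¬(¬M → (¬K ↑ W)) = F ↑ F = T
Thus #2 is true.

#3: This is W → (L → (Q ↑ (K ∨ M))).

K ∨ M = T ∨ T = T
Q ↑ (K ∨ M) = T ↑ T = F
L → (Q ↑ (K ∨ M)) = F → F = T
W → (L → (Q ↑ (K ∨ M))) = T → T = T
So #3 is true.

Count: 2.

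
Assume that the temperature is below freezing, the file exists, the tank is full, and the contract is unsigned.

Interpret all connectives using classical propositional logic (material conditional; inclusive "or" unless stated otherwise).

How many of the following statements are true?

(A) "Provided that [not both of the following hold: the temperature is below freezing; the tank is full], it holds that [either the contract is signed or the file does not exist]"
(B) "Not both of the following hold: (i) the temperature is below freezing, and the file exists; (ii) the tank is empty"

2

Let K = "the temperature is below freezing" (T), U = "the tank is full" (T), W = "the contract is signed" (F), H = "the file exists" (T).

(A): In symbols: (K ↑ U) → (W ∨ ¬H)

K ↑ U = T ↑ T = F
¬H = ¬T = F
W ∨ ¬H = F ∨ F = F
(K ↑ U) → (W ∨ ¬H) = F → F = T
So (A) is true.

(B): Formalization: (K ∧ H) ↑ ¬U

K ∧ H = T ∧ T = T
¬U = ¬T = F
(K ∧ H) ↑ ¬U = T ↑ F = T
Hence (B) is true.

True statements: 2 ((A), (B)).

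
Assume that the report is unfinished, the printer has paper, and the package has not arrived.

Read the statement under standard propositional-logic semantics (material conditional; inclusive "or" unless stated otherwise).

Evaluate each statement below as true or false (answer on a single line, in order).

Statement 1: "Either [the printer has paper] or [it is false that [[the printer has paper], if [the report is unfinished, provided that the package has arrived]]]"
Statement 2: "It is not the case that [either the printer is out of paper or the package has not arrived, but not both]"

Statement 1 True / Statement 2 False

Let G = "the printer has paper" (T), V = "the package has arrived" (F), W = "the report is finished" (F).

Statement 1: In symbols: G ∨ ¬((V → ¬W) → G)

¬W = ¬F = T
V → ¬W = F → T = T
(V → ¬W) → G = T → T = T
¬((V → ¬W) → G) = ¬T = F
G ∨ ¬((V → ¬W) → G) = T ∨ F = T
Thus Statement 1 is true.

Statement 2: In symbols: ¬(¬G ⊕ ¬V)

¬G = ¬T = F
¬V = ¬F = T
¬G ⊕ ¬V = F ⊕ T = T
¬(¬G ⊕ ¬V) = ¬T = F
Hence Statement 2 is false.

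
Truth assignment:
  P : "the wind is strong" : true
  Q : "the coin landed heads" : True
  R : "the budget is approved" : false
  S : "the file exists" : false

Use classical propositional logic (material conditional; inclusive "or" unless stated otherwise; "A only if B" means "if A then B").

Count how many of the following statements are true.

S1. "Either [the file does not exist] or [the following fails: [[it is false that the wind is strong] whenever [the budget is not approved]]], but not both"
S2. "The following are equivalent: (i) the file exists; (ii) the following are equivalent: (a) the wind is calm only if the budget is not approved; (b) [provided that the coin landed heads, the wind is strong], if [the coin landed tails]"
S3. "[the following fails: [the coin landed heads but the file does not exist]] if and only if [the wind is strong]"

S1: In symbols: not S xor not (not R -> not P)

not S = not False = True
not R = not False = True
not P = not True = False
not R -> not P = True -> False = False
not (not R -> not P) = not False = True
not S xor not (not R -> not P) = True xor True = False
Hence S1 is false.

S2: Formalization: S iff ((not P -> not R) iff (not Q -> (Q -> P)))

not P = not True = False
not R = not False = True
not P -> not R = False -> True = True
not Q = not True = False
Q -> P = True -> True = True
not Q -> (Q -> P) = False -> True = True
(not P -> not R) iff (not Q -> (Q -> P)) = True iff True = True
S iff ((not P -> not R) iff (not Q -> (Q -> P))) = False iff True = False
Hence S2 is false.

S3: Parsed as not (Q and not S) iff P

not S = not False = True
Q and not S = True and True = True
not (Q and not S) = not True = False
not (Q and not S) iff P = False iff True = False
So S3 is false.

Count: 0.

0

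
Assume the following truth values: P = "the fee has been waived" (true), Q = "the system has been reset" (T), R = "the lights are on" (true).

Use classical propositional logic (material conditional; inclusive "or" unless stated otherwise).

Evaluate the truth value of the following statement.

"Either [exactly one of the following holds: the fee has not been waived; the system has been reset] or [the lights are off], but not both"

true

Values: P=T, Q=T, R=T.
This is (~P xor Q) xor ~R.

~P = ~T = F
~P xor Q = F xor T = T
~R = ~T = F
(~P xor Q) xor ~R = T xor F = T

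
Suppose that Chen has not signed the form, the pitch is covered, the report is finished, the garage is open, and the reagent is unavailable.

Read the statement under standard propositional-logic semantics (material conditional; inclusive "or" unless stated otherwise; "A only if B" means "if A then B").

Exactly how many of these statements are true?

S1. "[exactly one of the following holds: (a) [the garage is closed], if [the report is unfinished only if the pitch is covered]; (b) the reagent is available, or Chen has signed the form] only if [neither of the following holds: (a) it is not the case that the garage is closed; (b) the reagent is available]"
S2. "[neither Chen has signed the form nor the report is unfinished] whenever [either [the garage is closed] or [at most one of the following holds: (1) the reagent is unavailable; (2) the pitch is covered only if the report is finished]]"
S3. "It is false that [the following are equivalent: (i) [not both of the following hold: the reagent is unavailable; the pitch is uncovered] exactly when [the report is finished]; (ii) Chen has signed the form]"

3

Let D = "the report is finished" (T), S = "the pitch is covered" (T), V = "the garage is closed" (F), P = "the reagent is available" (F), Q = "Chen has signed the form" (F).

S1: Parsed as (((~D -> S) -> V) xor (P | Q)) -> (~V nor P)

~D = ~T = F
~D -> S = F -> T = T
(~D -> S) -> V = T -> F = F
P | Q = F | F = F
((~D -> S) -> V) xor (P | Q) = F xor F = F
~V = ~F = T
~V nor P = T nor F = F
(((~D -> S) -> V) xor (P | Q)) -> (~V nor P) = F -> F = T
So S1 is true.

S2: Parsed as (V | (~P nand (S -> D))) -> (Q nor ~D)

~P = ~F = T
S -> D = T -> T = T
~P nand (S -> D) = T nand T = F
V | (~P nand (S -> D)) = F | F = F
~D = ~T = F
Q nor ~D = F nor F = T
(V | (~P nand (S -> D))) -> (Q nor ~D) = F -> T = T
Thus S2 is true.

S3: Parsed as ~(((~P nand ~S) <-> D) <-> Q)

~P = ~F = T
~S = ~T = F
~P nand ~S = T nand F = T
(~P nand ~S) <-> D = T <-> T = T
((~P nand ~S) <-> D) <-> Q = T <-> F = F
~(((~P nand ~S) <-> D) <-> Q) = ~F = T
Thus S3 is true.

True statements: 3 (S1, S2, S3).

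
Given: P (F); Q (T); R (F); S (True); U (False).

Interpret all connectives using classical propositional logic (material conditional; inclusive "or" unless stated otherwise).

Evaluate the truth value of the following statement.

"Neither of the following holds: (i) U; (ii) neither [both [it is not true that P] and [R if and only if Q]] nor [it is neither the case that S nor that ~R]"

This is U ↓ ((¬P ∧ (R ↔ Q)) ↓ (S ↓ ¬R)).

¬P = ¬F = T
R ↔ Q = F ↔ T = F
¬P ∧ (R ↔ Q) = T ∧ F = F
¬R = ¬F = T
S ↓ ¬R = T ↓ T = F
(¬P ∧ (R ↔ Q)) ↓ (S ↓ ¬R) = F ↓ F = T
U ↓ ((¬P ∧ (R ↔ Q)) ↓ (S ↓ ¬R)) = F ↓ T = F

false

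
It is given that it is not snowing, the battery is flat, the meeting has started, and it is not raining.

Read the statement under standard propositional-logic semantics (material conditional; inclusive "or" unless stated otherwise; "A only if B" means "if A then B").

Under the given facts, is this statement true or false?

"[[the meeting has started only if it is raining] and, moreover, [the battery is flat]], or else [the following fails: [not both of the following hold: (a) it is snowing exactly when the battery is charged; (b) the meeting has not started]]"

False.

Let R = "the meeting has started" (T), S = "it is raining" (F), U = "the battery is charged" (F), H = "it is snowing" (F).
Formalization: ((R → S) ∧ ¬U) ∨ ¬((H ↔ U) ↑ ¬R)

R → S = T → F = F
¬U = ¬F = T
(R → S) ∧ ¬U = F ∧ T = F
H ↔ U = F ↔ F = T
¬R = ¬T = F
(H ↔ U) ↑ ¬R = T ↑ F = T
¬((H ↔ U) ↑ ¬R) = ¬T = F
((R → S) ∧ ¬U) ∨ ¬((H ↔ U) ↑ ¬R) = F ∨ F = F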